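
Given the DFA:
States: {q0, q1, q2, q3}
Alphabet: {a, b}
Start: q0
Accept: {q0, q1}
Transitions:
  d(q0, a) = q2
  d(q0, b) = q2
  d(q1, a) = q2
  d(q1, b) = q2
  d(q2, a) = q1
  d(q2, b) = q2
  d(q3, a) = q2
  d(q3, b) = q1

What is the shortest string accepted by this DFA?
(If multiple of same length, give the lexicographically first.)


BFS by string length (lex-first path to each state shown):
  len 0: q0<-""
Found accept state at length 0.

"" (empty string)


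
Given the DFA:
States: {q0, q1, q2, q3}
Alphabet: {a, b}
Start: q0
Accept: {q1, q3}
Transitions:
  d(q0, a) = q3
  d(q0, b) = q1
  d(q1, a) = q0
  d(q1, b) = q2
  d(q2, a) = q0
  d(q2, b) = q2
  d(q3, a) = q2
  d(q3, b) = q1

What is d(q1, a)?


Looking up transition d(q1, a)

q0


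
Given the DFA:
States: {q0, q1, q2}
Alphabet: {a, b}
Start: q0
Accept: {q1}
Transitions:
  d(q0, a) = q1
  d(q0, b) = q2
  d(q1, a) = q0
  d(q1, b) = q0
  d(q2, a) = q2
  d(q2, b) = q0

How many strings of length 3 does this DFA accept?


Enumerating all length-3 strings:
  "aaa" -> q1 [accept]
  "aab" -> q2 [reject]
  "aba" -> q1 [accept]
  "abb" -> q2 [reject]
  "baa" -> q2 [reject]
  "bab" -> q0 [reject]
  "bba" -> q1 [accept]
  "bbb" -> q2 [reject]

3 out of 8


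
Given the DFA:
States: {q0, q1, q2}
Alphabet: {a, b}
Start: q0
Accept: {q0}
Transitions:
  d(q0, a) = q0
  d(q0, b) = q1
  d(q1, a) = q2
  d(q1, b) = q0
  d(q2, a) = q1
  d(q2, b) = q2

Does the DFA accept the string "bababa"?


Trace: q0 -> q1 -> q2 -> q2 -> q1 -> q0 -> q0
Final state: q0
Accept states: {q0}

Yes, accepted (final state q0 is an accept state)


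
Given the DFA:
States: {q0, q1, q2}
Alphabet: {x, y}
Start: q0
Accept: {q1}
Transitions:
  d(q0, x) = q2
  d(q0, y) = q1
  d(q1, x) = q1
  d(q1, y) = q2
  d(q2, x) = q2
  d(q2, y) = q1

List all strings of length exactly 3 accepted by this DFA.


All strings of length 3: 8 total
Accepted: 4

"xxy", "xyx", "yxx", "yyy"


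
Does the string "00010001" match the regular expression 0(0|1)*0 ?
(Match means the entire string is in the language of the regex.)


|string| = 8; first = '0'; last = '1'

No, "00010001" does not match 0(0|1)*0


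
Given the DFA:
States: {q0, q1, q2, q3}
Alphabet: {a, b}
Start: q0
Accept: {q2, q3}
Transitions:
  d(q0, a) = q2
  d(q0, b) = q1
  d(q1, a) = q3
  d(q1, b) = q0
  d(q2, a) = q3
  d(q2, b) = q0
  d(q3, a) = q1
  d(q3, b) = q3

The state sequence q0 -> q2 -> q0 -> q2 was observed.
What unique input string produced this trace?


Trace back each transition to find the symbol:
  q0 --[a]--> q2
  q2 --[b]--> q0
  q0 --[a]--> q2

"aba"


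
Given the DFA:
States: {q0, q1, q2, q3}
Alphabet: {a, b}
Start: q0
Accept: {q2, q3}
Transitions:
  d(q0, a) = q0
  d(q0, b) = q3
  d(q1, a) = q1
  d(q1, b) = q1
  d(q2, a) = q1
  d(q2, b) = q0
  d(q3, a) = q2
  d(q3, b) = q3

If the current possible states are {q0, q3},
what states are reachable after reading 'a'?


Apply transition on 'a' from each current state:
  d(q0, a) = q0
  d(q3, a) = q2

{q0, q2}


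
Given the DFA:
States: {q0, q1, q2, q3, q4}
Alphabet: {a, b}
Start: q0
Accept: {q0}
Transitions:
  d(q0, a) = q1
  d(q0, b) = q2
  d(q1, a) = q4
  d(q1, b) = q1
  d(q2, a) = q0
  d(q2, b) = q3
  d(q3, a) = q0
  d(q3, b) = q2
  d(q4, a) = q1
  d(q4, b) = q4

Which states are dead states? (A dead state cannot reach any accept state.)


Forward reachability from each state:
  q0 -> reaches accept state q0 (live)
  q1 -> reaches {q1, q4}, no accept state (dead)
  q2 -> reaches accept state q0 (live)
  q3 -> reaches accept state q0 (live)
  q4 -> reaches {q1, q4}, no accept state (dead)

{q1, q4}


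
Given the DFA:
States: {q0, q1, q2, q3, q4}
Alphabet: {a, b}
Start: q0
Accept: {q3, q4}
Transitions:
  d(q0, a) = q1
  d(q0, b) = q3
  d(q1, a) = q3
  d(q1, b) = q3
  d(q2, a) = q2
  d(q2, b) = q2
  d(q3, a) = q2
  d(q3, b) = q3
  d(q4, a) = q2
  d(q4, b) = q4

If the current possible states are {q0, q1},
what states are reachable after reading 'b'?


Apply transition on 'b' from each current state:
  d(q0, b) = q3
  d(q1, b) = q3

{q3}


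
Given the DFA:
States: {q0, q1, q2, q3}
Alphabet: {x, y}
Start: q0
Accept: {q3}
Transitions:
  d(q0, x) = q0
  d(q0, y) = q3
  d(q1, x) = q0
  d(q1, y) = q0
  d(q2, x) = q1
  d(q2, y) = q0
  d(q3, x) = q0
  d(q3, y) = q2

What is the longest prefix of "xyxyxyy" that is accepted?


Run the DFA, marking each prefix where the state is accepting:
  "" -> q0 [reject]
  "x" -> q0 [reject]
  "xy" -> q3 [accept]
  "xyx" -> q0 [reject]
  "xyxy" -> q3 [accept]
  "xyxyx" -> q0 [reject]
  "xyxyxy" -> q3 [accept]
  "xyxyxyy" -> q2 [reject]

"xyxyxy"


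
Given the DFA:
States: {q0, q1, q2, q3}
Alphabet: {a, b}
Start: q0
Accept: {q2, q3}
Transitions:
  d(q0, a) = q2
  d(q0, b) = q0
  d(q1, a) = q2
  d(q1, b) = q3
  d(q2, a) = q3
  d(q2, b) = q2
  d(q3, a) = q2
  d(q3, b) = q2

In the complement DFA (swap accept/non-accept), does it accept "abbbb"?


Trace: q0 -> q2 -> q2 -> q2 -> q2 -> q2
Final: q2
Original accept: {q2, q3}
Complement: q2 is in original accept

No, complement rejects (original accepts)


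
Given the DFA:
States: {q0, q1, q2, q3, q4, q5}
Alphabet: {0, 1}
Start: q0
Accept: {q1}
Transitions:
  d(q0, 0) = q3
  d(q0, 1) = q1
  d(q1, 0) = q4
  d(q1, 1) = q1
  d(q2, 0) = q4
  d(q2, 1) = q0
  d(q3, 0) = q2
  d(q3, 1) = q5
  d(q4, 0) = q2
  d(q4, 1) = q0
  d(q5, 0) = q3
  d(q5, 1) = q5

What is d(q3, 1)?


Looking up transition d(q3, 1)

q5


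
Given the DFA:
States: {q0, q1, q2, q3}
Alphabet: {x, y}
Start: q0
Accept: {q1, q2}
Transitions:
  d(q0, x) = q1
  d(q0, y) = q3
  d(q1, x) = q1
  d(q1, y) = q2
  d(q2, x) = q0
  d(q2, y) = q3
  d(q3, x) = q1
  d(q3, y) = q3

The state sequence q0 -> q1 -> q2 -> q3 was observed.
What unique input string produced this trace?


Trace back each transition to find the symbol:
  q0 --[x]--> q1
  q1 --[y]--> q2
  q2 --[y]--> q3

"xyy"


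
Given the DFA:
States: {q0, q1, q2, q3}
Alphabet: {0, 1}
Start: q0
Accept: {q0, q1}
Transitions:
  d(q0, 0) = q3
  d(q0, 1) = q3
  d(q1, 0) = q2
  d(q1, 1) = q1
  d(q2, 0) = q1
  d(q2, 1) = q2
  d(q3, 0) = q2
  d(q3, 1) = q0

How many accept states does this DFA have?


Accept states listed: {q0, q1}
Counting: q0(1) q1(2)

2


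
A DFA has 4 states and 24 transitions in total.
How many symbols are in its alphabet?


Each state has exactly one transition per symbol.
|alphabet| = transitions / states = 24 / 4 = 6

6


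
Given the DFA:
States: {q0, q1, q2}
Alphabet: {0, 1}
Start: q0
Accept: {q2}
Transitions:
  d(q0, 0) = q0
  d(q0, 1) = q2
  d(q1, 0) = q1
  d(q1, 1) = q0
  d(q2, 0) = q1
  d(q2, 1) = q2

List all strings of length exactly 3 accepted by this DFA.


All strings of length 3: 8 total
Accepted: 3

"001", "011", "111"


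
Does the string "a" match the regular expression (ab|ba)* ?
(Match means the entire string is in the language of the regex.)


|string| = 1; first = 'a'; last = 'a'

No, "a" does not match (ab|ba)*


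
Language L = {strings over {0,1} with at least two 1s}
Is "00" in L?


count('1') = 0

No, "00" is not in L


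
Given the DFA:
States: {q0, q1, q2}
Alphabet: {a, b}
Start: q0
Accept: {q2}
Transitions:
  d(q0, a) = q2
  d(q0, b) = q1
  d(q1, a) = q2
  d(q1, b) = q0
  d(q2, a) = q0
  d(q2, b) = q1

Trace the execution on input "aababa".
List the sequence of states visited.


Input: aababa
d(q0, a) = q2
d(q2, a) = q0
d(q0, b) = q1
d(q1, a) = q2
d(q2, b) = q1
d(q1, a) = q2


q0 -> q2 -> q0 -> q1 -> q2 -> q1 -> q2


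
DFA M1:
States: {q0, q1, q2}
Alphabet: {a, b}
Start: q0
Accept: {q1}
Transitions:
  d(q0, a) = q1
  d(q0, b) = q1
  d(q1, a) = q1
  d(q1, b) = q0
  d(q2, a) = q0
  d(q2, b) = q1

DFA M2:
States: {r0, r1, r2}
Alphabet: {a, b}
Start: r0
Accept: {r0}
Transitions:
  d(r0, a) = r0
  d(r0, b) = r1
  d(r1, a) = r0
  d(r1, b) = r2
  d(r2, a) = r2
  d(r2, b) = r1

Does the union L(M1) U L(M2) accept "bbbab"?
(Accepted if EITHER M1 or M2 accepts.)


M1: final=q0 accepted=False
M2: final=r1 accepted=False

No, union rejects (neither accepts)


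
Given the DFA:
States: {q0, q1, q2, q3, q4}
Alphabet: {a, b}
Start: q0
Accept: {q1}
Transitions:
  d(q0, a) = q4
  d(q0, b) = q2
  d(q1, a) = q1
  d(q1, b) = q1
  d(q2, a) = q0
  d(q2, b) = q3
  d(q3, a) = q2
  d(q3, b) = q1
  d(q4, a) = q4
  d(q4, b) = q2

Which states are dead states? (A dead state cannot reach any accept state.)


Forward reachability from each state:
  q0 -> reaches accept state q1 (live)
  q1 -> reaches accept state q1 (live)
  q2 -> reaches accept state q1 (live)
  q3 -> reaches accept state q1 (live)
  q4 -> reaches accept state q1 (live)

None (all states can reach an accept state)


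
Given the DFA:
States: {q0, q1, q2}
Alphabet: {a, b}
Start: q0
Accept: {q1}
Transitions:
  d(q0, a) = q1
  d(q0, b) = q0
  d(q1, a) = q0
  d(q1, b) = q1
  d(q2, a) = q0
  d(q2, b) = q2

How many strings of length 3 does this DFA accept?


Enumerating all length-3 strings:
  "aaa" -> q1 [accept]
  "aab" -> q0 [reject]
  "aba" -> q0 [reject]
  "abb" -> q1 [accept]
  "baa" -> q0 [reject]
  "bab" -> q1 [accept]
  "bba" -> q1 [accept]
  "bbb" -> q0 [reject]

4 out of 8


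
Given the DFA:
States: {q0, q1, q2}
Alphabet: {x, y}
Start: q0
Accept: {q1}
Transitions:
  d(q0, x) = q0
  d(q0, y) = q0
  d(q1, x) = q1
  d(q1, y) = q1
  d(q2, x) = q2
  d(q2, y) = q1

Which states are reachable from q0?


BFS from q0:
  layer 0: {q0}

{q0}


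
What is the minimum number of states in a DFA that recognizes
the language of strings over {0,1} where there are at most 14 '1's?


States: count = 0, 1, ..., 14 (all accepting; 15 states), plus a dead state for count > 14.
Total: 15 + 1 = 16.

16


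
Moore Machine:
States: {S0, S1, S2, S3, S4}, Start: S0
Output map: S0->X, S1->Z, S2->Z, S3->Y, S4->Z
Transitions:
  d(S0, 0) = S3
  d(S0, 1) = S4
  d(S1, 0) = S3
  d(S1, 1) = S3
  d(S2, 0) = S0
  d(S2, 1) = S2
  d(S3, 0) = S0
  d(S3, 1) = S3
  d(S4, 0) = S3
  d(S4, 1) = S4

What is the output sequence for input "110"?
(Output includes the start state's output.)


Start: S0 (output X)
  --1--> S4 (output Z)
  --1--> S4 (output Z)
  --0--> S3 (output Y)

"XZZY"


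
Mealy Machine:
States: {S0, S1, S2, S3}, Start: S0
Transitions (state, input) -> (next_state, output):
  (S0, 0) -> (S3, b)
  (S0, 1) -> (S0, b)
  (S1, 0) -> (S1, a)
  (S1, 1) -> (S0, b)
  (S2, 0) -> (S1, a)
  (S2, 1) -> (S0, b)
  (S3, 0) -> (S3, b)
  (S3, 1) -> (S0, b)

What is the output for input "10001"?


Step-by-step:
  (S0, 1) -> (S0, b)
  (S0, 0) -> (S3, b)
  (S3, 0) -> (S3, b)
  (S3, 0) -> (S3, b)
  (S3, 1) -> (S0, b)

"bbbbb"


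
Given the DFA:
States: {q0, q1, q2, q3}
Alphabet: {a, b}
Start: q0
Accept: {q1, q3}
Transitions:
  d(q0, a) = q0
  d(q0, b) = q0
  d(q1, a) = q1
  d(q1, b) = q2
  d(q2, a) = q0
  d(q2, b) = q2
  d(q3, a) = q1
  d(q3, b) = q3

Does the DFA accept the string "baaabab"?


Trace: q0 -> q0 -> q0 -> q0 -> q0 -> q0 -> q0 -> q0
Final state: q0
Accept states: {q1, q3}

No, rejected (final state q0 is not an accept state)


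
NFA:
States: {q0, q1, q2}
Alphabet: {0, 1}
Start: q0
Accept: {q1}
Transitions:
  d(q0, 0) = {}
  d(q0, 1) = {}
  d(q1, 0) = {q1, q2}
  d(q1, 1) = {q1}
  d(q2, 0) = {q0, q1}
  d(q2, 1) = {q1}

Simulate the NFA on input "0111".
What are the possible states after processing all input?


Start: {q0}
  --0--> {}
  --1--> {}
  --1--> {}
  --1--> {}

{} (empty set, no valid transitions)


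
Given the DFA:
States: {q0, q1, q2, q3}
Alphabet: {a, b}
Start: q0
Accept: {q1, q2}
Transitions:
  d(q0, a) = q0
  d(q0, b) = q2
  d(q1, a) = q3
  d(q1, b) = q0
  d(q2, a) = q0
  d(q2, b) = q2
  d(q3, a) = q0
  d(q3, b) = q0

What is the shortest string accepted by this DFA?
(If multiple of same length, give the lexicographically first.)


BFS by string length (lex-first path to each state shown):
  len 0: q0<-""
  len 1: q0<-"a", q2<-"b"
Found accept state at length 1.

"b"


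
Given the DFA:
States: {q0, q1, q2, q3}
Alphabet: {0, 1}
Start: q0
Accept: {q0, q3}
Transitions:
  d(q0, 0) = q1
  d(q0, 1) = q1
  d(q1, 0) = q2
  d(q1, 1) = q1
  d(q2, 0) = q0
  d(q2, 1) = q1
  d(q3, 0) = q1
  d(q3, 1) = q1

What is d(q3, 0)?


Looking up transition d(q3, 0)

q1


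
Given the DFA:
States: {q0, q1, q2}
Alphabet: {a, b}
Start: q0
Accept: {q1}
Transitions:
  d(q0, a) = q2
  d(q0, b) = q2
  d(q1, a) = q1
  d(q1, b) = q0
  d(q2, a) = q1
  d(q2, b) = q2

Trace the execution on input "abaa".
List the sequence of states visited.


Input: abaa
d(q0, a) = q2
d(q2, b) = q2
d(q2, a) = q1
d(q1, a) = q1


q0 -> q2 -> q2 -> q1 -> q1


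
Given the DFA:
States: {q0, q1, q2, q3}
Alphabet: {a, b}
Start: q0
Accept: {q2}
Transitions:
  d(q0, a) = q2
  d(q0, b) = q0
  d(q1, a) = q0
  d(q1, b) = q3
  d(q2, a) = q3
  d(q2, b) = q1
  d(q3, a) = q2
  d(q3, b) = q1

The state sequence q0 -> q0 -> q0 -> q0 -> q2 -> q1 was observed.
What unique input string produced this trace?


Trace back each transition to find the symbol:
  q0 --[b]--> q0
  q0 --[b]--> q0
  q0 --[b]--> q0
  q0 --[a]--> q2
  q2 --[b]--> q1

"bbbab"


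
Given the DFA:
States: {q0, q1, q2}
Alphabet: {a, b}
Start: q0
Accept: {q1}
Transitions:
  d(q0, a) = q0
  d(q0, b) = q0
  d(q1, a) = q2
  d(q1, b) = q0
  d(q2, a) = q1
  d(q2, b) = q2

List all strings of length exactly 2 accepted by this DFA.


All strings of length 2: 4 total
Accepted: 0

None


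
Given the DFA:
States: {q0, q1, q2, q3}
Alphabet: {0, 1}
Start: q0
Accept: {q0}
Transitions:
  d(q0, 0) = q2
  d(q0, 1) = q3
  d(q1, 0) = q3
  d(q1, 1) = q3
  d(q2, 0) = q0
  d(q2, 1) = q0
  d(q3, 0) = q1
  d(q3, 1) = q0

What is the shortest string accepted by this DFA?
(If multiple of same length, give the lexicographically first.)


BFS by string length (lex-first path to each state shown):
  len 0: q0<-""
Found accept state at length 0.

"" (empty string)


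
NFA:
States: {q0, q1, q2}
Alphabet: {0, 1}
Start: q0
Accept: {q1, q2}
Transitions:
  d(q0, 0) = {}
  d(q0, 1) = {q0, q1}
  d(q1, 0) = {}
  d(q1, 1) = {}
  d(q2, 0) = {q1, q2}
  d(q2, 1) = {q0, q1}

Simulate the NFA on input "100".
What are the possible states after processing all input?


Start: {q0}
  --1--> {q0, q1}
  --0--> {}
  --0--> {}

{} (empty set, no valid transitions)


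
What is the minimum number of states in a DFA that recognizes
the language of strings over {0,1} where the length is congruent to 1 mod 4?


States track (length) mod 4.
Need 4 states: one per remainder 0..3; accept = remainder 1.

4


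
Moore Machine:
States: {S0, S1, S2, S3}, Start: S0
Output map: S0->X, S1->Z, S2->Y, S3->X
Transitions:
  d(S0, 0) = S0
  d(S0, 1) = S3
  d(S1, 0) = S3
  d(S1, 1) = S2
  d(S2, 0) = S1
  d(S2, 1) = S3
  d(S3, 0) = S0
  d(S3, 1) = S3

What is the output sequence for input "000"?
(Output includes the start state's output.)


Start: S0 (output X)
  --0--> S0 (output X)
  --0--> S0 (output X)
  --0--> S0 (output X)

"XXXX"


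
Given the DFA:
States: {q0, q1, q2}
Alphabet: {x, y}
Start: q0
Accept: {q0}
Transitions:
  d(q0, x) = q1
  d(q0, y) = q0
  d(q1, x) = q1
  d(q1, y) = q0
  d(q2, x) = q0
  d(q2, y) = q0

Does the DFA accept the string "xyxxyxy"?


Trace: q0 -> q1 -> q0 -> q1 -> q1 -> q0 -> q1 -> q0
Final state: q0
Accept states: {q0}

Yes, accepted (final state q0 is an accept state)


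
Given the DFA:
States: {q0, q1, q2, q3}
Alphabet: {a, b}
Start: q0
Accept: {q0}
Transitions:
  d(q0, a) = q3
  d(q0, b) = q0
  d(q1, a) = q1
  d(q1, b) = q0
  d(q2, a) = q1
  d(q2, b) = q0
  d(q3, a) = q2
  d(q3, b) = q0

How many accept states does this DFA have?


Accept states listed: {q0}
Counting: q0(1)

1


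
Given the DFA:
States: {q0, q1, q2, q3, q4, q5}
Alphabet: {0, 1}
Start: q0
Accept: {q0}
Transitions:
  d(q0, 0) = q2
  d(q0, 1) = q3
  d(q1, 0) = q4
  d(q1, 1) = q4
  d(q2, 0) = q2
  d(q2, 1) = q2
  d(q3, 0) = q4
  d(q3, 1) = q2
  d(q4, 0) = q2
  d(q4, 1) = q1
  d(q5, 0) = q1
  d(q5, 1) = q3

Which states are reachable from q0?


BFS from q0:
  layer 0: {q0}
  layer 1: {q2, q3}
  layer 2: {q4}
  layer 3: {q1}

{q0, q1, q2, q3, q4}


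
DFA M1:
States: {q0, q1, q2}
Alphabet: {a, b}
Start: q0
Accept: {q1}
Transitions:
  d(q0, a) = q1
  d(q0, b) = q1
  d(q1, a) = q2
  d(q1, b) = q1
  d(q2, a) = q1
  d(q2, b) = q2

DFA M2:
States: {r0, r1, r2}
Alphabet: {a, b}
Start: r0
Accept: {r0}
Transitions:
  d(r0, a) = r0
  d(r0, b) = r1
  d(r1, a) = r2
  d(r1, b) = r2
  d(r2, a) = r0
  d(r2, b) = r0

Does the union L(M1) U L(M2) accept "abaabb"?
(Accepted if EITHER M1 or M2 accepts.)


M1: final=q1 accepted=True
M2: final=r2 accepted=False

Yes, union accepts


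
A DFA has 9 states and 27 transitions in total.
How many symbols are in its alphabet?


Each state has exactly one transition per symbol.
|alphabet| = transitions / states = 27 / 9 = 3

3


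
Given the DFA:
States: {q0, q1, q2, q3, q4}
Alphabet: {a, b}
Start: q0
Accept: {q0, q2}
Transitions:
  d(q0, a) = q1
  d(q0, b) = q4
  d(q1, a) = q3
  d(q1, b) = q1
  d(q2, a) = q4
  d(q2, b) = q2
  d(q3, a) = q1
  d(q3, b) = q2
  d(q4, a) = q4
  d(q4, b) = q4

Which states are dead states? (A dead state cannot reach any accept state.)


Forward reachability from each state:
  q0 -> reaches accept state q0 (live)
  q1 -> reaches accept state q2 (live)
  q2 -> reaches accept state q2 (live)
  q3 -> reaches accept state q2 (live)
  q4 -> reaches {q4}, no accept state (dead)

{q4}


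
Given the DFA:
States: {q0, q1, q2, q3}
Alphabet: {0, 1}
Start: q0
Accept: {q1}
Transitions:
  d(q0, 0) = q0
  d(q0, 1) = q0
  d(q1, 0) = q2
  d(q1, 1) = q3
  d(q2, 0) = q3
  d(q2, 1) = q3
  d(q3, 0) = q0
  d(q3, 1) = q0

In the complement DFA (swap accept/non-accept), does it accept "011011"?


Trace: q0 -> q0 -> q0 -> q0 -> q0 -> q0 -> q0
Final: q0
Original accept: {q1}
Complement: q0 is not in original accept

Yes, complement accepts (original rejects)


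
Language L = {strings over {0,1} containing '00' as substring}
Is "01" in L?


'00' does not occur

No, "01" is not in L


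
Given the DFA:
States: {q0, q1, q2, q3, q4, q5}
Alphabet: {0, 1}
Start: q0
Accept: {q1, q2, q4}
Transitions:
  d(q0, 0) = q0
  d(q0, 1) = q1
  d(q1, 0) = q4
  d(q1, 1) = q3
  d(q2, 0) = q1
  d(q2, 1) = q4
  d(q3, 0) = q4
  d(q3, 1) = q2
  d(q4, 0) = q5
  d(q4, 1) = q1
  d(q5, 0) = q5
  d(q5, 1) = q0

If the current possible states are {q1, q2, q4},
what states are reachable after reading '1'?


Apply transition on '1' from each current state:
  d(q1, 1) = q3
  d(q2, 1) = q4
  d(q4, 1) = q1

{q1, q3, q4}


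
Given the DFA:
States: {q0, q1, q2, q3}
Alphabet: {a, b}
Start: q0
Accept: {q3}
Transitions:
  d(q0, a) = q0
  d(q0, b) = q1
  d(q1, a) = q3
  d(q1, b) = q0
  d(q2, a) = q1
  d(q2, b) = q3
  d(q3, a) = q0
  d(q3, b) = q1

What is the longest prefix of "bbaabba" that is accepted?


Run the DFA, marking each prefix where the state is accepting:
  "" -> q0 [reject]
  "b" -> q1 [reject]
  "bb" -> q0 [reject]
  "bba" -> q0 [reject]
  "bbaa" -> q0 [reject]
  "bbaab" -> q1 [reject]
  "bbaabb" -> q0 [reject]
  "bbaabba" -> q0 [reject]

No prefix is accepted


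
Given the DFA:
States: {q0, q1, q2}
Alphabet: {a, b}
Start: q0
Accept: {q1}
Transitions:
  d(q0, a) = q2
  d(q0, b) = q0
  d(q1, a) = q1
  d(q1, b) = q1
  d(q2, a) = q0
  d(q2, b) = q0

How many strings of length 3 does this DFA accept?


Enumerating all length-3 strings:
  "aaa" -> q2 [reject]
  "aab" -> q0 [reject]
  "aba" -> q2 [reject]
  "abb" -> q0 [reject]
  "baa" -> q0 [reject]
  "bab" -> q0 [reject]
  "bba" -> q2 [reject]
  "bbb" -> q0 [reject]

0 out of 8


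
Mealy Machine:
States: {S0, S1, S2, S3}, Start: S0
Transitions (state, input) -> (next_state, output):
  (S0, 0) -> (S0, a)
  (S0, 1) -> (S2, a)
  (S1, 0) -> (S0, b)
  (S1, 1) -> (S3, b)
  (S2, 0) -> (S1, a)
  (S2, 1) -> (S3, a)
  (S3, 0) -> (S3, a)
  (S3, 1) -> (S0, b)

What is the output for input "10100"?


Step-by-step:
  (S0, 1) -> (S2, a)
  (S2, 0) -> (S1, a)
  (S1, 1) -> (S3, b)
  (S3, 0) -> (S3, a)
  (S3, 0) -> (S3, a)

"aabaa"


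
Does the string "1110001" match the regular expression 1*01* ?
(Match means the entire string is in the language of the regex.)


|string| = 7; first = '1'; last = '1'

No, "1110001" does not match 1*01*


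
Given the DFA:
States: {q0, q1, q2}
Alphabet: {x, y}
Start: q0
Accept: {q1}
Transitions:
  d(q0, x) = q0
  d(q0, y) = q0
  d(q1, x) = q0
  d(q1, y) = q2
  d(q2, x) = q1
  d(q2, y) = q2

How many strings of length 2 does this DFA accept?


Enumerating all length-2 strings:
  "xx" -> q0 [reject]
  "xy" -> q0 [reject]
  "yx" -> q0 [reject]
  "yy" -> q0 [reject]

0 out of 4


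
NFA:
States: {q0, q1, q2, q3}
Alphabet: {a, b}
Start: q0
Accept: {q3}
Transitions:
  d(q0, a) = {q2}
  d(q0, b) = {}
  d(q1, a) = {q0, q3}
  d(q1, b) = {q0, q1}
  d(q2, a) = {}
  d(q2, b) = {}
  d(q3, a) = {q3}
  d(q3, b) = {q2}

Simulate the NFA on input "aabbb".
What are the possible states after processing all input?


Start: {q0}
  --a--> {q2}
  --a--> {}
  --b--> {}
  --b--> {}
  --b--> {}

{} (empty set, no valid transitions)


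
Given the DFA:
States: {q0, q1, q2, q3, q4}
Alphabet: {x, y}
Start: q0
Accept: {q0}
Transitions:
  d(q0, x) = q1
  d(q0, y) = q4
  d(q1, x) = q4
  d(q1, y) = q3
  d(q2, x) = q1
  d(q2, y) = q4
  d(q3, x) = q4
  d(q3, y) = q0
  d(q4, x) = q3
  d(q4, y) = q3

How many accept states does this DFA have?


Accept states listed: {q0}
Counting: q0(1)

1


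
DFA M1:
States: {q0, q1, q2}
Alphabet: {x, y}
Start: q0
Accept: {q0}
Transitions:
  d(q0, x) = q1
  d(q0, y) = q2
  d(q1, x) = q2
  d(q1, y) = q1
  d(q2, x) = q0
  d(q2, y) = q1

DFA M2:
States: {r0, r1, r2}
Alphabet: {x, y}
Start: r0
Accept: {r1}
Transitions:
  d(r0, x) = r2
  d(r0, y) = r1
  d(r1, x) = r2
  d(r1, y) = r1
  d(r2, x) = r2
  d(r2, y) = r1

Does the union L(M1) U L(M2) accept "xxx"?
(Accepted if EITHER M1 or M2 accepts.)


M1: final=q0 accepted=True
M2: final=r2 accepted=False

Yes, union accepts


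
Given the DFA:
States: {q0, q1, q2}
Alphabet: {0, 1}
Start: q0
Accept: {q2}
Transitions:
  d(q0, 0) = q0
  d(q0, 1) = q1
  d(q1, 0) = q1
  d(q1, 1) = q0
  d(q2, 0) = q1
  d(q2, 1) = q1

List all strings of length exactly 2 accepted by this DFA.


All strings of length 2: 4 total
Accepted: 0

None


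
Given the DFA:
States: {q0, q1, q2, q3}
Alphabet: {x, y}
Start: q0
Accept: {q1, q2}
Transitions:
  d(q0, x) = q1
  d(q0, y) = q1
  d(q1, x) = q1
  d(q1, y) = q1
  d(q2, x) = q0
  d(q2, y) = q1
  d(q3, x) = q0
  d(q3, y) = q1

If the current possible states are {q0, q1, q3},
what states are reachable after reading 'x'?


Apply transition on 'x' from each current state:
  d(q0, x) = q1
  d(q1, x) = q1
  d(q3, x) = q0

{q0, q1}


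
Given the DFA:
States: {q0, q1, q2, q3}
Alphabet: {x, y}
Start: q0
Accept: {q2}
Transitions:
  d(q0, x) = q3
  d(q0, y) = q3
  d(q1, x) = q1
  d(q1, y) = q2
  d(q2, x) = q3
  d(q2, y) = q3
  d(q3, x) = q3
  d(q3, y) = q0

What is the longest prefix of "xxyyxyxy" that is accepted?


Run the DFA, marking each prefix where the state is accepting:
  "" -> q0 [reject]
  "x" -> q3 [reject]
  "xx" -> q3 [reject]
  "xxy" -> q0 [reject]
  "xxyy" -> q3 [reject]
  "xxyyx" -> q3 [reject]
  "xxyyxy" -> q0 [reject]
  "xxyyxyx" -> q3 [reject]
  "xxyyxyxy" -> q0 [reject]

No prefix is accepted


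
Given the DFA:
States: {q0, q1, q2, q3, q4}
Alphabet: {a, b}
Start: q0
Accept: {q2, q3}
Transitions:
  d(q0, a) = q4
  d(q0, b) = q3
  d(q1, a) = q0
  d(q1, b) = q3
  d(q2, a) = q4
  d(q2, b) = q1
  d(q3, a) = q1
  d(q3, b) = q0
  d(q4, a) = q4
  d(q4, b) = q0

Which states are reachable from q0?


BFS from q0:
  layer 0: {q0}
  layer 1: {q3, q4}
  layer 2: {q1}

{q0, q1, q3, q4}


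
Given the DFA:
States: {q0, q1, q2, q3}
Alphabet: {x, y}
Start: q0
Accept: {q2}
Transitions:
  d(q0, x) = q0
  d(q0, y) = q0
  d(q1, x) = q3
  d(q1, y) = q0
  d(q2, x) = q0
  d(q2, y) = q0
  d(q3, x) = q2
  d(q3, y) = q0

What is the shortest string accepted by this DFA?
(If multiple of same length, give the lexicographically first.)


BFS by string length (lex-first path to each state shown):
  len 0: q0<-""
  len 1: q0<-"x"
  len 2: q0<-"xx"
  len 3: q0<-"xxx"
  len 4: q0<-"xxxx"
  len 5: q0<-"xxxxx"
  len 6: q0<-"xxxxxx"
  len 7: q0<-"xxxxxxx"
  len 8: q0<-"xxxxxxxx"

No string accepted (empty language)


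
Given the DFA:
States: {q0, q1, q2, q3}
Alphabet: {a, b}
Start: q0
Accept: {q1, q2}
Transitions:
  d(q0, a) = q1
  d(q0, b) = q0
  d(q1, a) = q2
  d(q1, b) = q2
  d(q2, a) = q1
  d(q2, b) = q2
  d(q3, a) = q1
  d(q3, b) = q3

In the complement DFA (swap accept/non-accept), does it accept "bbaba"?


Trace: q0 -> q0 -> q0 -> q1 -> q2 -> q1
Final: q1
Original accept: {q1, q2}
Complement: q1 is in original accept

No, complement rejects (original accepts)


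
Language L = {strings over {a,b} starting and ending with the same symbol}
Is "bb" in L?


first = 'b', last = 'b'

Yes, "bb" is in L


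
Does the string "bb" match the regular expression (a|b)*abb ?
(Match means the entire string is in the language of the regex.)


|string| = 2; first = 'b'; last = 'b'

No, "bb" does not match (a|b)*abb


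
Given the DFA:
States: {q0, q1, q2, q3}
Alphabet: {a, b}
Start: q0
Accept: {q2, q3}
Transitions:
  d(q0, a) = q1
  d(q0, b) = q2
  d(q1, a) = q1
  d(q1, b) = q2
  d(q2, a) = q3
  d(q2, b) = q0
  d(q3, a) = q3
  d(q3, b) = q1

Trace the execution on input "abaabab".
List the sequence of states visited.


Input: abaabab
d(q0, a) = q1
d(q1, b) = q2
d(q2, a) = q3
d(q3, a) = q3
d(q3, b) = q1
d(q1, a) = q1
d(q1, b) = q2


q0 -> q1 -> q2 -> q3 -> q3 -> q1 -> q1 -> q2


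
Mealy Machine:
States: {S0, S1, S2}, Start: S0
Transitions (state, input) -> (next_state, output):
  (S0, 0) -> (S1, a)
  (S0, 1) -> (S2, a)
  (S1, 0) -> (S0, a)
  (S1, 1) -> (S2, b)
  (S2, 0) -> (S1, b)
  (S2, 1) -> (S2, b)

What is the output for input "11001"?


Step-by-step:
  (S0, 1) -> (S2, a)
  (S2, 1) -> (S2, b)
  (S2, 0) -> (S1, b)
  (S1, 0) -> (S0, a)
  (S0, 1) -> (S2, a)

"abbaa"


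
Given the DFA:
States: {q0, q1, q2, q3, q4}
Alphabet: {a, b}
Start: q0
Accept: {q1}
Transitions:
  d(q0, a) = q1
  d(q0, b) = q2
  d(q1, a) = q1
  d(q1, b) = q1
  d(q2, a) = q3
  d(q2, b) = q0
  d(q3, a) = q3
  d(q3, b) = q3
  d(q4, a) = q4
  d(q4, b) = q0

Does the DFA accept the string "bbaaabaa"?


Trace: q0 -> q2 -> q0 -> q1 -> q1 -> q1 -> q1 -> q1 -> q1
Final state: q1
Accept states: {q1}

Yes, accepted (final state q1 is an accept state)


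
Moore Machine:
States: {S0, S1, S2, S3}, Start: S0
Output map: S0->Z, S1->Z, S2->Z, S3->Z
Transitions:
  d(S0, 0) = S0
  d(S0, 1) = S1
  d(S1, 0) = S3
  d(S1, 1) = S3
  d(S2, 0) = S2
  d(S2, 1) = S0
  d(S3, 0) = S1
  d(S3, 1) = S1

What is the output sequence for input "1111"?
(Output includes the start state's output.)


Start: S0 (output Z)
  --1--> S1 (output Z)
  --1--> S3 (output Z)
  --1--> S1 (output Z)
  --1--> S3 (output Z)

"ZZZZZ"


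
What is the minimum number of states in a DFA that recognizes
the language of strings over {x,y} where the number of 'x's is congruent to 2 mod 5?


States track (count of 'x') mod 5.
Need 5 states: one per remainder 0..4; accept = remainder 2.

5


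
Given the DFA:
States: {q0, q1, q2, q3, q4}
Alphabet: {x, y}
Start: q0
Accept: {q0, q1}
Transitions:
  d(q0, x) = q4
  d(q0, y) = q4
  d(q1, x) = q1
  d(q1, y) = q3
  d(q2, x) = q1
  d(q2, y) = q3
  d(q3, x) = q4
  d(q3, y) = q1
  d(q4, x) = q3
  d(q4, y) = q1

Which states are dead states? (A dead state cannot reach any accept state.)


Forward reachability from each state:
  q0 -> reaches accept state q0 (live)
  q1 -> reaches accept state q1 (live)
  q2 -> reaches accept state q1 (live)
  q3 -> reaches accept state q1 (live)
  q4 -> reaches accept state q1 (live)

None (all states can reach an accept state)


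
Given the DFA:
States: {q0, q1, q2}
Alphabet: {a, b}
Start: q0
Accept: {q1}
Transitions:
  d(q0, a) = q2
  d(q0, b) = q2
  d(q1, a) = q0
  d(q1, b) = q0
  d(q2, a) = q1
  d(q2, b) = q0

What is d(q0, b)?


Looking up transition d(q0, b)

q2


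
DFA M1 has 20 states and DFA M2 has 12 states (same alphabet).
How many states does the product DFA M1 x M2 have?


Product construction pairs every M1 state with every M2 state.
20 * 12 = 240

240


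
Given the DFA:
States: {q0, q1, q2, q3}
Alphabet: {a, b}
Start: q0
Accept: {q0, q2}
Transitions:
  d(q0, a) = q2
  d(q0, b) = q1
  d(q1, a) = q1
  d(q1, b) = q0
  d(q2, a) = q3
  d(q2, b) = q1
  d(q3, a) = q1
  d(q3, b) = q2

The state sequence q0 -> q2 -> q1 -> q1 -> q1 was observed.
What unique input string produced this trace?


Trace back each transition to find the symbol:
  q0 --[a]--> q2
  q2 --[b]--> q1
  q1 --[a]--> q1
  q1 --[a]--> q1

"abaa"


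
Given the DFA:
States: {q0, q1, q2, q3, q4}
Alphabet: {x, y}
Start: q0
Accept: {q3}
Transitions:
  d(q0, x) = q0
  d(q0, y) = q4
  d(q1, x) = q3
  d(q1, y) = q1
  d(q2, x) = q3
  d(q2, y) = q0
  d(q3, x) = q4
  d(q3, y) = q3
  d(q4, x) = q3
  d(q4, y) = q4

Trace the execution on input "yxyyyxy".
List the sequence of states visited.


Input: yxyyyxy
d(q0, y) = q4
d(q4, x) = q3
d(q3, y) = q3
d(q3, y) = q3
d(q3, y) = q3
d(q3, x) = q4
d(q4, y) = q4


q0 -> q4 -> q3 -> q3 -> q3 -> q3 -> q4 -> q4


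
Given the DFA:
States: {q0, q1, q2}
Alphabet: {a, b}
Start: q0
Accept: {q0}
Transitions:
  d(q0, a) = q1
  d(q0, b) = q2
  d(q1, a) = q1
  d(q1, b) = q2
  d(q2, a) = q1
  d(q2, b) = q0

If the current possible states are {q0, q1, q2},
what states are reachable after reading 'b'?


Apply transition on 'b' from each current state:
  d(q0, b) = q2
  d(q1, b) = q2
  d(q2, b) = q0

{q0, q2}


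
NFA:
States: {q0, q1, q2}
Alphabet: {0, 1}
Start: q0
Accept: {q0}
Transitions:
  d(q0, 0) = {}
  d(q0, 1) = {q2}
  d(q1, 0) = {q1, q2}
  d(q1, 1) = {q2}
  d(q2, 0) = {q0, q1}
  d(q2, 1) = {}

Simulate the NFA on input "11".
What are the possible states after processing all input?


Start: {q0}
  --1--> {q2}
  --1--> {}

{} (empty set, no valid transitions)


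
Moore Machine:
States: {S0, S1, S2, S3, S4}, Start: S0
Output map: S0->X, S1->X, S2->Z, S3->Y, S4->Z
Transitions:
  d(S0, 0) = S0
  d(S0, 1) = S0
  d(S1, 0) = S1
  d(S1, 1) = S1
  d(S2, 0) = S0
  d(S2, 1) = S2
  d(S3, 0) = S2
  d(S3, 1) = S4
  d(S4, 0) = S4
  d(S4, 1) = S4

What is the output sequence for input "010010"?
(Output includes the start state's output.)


Start: S0 (output X)
  --0--> S0 (output X)
  --1--> S0 (output X)
  --0--> S0 (output X)
  --0--> S0 (output X)
  --1--> S0 (output X)
  --0--> S0 (output X)

"XXXXXXX"


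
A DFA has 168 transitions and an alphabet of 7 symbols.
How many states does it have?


Each state has exactly one transition per symbol.
states = transitions / |alphabet| = 168 / 7 = 24

24


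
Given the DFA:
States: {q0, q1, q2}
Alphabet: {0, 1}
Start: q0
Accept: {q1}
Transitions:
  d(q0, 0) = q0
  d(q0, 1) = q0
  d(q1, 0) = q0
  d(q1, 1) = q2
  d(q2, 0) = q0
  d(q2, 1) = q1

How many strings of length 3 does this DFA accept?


Enumerating all length-3 strings:
  "000" -> q0 [reject]
  "001" -> q0 [reject]
  "010" -> q0 [reject]
  "011" -> q0 [reject]
  "100" -> q0 [reject]
  "101" -> q0 [reject]
  "110" -> q0 [reject]
  "111" -> q0 [reject]

0 out of 8


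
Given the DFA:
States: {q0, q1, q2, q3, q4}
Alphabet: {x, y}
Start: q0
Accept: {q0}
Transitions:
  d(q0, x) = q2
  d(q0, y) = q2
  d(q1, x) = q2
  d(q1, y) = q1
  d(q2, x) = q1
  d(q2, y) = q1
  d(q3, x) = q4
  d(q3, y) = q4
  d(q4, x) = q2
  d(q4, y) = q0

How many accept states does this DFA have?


Accept states listed: {q0}
Counting: q0(1)

1


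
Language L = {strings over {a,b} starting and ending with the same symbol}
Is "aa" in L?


first = 'a', last = 'a'

Yes, "aa" is in L


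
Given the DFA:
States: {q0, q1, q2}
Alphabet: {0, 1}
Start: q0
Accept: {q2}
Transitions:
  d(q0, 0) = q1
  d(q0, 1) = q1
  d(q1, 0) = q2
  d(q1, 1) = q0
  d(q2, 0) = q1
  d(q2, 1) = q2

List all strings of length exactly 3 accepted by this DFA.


All strings of length 3: 8 total
Accepted: 2

"001", "101"


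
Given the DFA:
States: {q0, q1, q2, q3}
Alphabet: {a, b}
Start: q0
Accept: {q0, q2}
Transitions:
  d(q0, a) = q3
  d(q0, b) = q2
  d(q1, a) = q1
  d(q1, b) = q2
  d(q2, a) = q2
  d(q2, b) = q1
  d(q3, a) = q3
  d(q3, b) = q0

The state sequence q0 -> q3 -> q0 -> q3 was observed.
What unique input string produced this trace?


Trace back each transition to find the symbol:
  q0 --[a]--> q3
  q3 --[b]--> q0
  q0 --[a]--> q3

"aba"


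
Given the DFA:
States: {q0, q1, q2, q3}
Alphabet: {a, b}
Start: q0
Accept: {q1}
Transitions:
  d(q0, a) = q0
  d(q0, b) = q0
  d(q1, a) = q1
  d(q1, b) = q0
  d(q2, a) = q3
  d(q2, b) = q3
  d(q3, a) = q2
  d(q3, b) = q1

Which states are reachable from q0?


BFS from q0:
  layer 0: {q0}

{q0}


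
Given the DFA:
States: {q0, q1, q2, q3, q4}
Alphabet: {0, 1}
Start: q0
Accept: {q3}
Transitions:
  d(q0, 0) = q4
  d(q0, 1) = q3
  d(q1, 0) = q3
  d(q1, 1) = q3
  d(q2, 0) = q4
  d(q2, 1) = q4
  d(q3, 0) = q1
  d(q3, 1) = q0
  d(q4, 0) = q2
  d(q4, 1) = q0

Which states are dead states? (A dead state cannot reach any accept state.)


Forward reachability from each state:
  q0 -> reaches accept state q3 (live)
  q1 -> reaches accept state q3 (live)
  q2 -> reaches accept state q3 (live)
  q3 -> reaches accept state q3 (live)
  q4 -> reaches accept state q3 (live)

None (all states can reach an accept state)


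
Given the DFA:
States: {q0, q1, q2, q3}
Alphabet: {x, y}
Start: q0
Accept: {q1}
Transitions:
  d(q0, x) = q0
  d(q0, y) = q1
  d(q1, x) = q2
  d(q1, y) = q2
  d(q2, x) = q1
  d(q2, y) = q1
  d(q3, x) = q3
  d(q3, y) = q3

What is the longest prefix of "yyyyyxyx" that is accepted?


Run the DFA, marking each prefix where the state is accepting:
  "" -> q0 [reject]
  "y" -> q1 [accept]
  "yy" -> q2 [reject]
  "yyy" -> q1 [accept]
  "yyyy" -> q2 [reject]
  "yyyyy" -> q1 [accept]
  "yyyyyx" -> q2 [reject]
  "yyyyyxy" -> q1 [accept]
  "yyyyyxyx" -> q2 [reject]

"yyyyyxy"


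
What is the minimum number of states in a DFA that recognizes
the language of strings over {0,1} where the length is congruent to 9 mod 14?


States track (length) mod 14.
Need 14 states: one per remainder 0..13; accept = remainder 9.

14


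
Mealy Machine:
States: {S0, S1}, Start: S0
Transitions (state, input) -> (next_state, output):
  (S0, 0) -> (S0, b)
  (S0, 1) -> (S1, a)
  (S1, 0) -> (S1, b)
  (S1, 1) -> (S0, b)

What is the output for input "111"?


Step-by-step:
  (S0, 1) -> (S1, a)
  (S1, 1) -> (S0, b)
  (S0, 1) -> (S1, a)

"aba"


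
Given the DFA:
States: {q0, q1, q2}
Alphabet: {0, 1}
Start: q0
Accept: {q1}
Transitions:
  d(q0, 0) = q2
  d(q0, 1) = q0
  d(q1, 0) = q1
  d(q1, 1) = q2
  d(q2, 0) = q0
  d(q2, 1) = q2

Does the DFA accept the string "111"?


Trace: q0 -> q0 -> q0 -> q0
Final state: q0
Accept states: {q1}

No, rejected (final state q0 is not an accept state)


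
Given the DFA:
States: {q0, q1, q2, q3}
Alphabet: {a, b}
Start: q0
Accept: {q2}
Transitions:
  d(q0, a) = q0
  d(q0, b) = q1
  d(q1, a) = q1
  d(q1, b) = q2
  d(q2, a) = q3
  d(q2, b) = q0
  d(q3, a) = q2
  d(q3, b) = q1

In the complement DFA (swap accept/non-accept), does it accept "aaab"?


Trace: q0 -> q0 -> q0 -> q0 -> q1
Final: q1
Original accept: {q2}
Complement: q1 is not in original accept

Yes, complement accepts (original rejects)


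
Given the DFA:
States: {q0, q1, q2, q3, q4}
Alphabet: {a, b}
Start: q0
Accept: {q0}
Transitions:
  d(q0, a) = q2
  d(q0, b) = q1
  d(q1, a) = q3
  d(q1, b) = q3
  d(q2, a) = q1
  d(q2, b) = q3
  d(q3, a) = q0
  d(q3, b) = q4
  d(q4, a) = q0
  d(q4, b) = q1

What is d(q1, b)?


Looking up transition d(q1, b)

q3


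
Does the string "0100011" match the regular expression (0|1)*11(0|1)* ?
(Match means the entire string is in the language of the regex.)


|string| = 7; first = '0'; last = '1'

Yes, "0100011" matches (0|1)*11(0|1)*


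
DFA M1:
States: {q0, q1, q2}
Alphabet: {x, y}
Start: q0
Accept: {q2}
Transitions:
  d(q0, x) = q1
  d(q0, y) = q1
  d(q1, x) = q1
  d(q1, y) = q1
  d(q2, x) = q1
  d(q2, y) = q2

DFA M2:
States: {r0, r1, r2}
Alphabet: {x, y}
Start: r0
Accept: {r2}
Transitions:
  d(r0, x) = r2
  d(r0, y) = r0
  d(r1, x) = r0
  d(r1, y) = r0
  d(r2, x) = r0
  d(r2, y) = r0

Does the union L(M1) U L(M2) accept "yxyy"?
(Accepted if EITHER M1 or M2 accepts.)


M1: final=q1 accepted=False
M2: final=r0 accepted=False

No, union rejects (neither accepts)


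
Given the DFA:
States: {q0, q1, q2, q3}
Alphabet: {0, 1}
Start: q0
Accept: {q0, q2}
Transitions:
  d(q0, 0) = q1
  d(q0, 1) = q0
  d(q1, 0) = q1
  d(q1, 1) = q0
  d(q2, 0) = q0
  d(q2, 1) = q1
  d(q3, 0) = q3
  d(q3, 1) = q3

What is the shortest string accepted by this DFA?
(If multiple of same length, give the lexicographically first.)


BFS by string length (lex-first path to each state shown):
  len 0: q0<-""
Found accept state at length 0.

"" (empty string)


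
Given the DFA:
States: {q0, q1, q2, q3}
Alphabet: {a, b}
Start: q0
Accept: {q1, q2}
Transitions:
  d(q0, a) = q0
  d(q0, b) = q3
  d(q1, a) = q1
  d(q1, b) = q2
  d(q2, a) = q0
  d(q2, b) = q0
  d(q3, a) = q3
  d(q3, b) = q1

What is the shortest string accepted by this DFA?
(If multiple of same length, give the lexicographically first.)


BFS by string length (lex-first path to each state shown):
  len 0: q0<-""
  len 1: q0<-"a", q3<-"b"
  len 2: q0<-"aa", q1<-"bb", q3<-"ab"
Found accept state at length 2.

"bb"


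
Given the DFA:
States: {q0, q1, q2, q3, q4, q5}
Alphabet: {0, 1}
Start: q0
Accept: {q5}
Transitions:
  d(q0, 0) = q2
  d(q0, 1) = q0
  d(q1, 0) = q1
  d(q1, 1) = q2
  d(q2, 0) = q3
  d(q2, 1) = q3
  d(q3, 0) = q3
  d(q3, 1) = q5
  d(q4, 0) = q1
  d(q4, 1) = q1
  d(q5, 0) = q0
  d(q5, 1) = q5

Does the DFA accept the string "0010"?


Trace: q0 -> q2 -> q3 -> q5 -> q0
Final state: q0
Accept states: {q5}

No, rejected (final state q0 is not an accept state)


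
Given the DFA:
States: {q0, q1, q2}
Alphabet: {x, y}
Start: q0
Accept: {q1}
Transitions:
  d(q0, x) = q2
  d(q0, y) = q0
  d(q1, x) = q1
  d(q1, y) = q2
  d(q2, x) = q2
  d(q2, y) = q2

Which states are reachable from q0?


BFS from q0:
  layer 0: {q0}
  layer 1: {q2}

{q0, q2}


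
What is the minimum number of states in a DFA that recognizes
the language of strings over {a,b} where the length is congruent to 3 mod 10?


States track (length) mod 10.
Need 10 states: one per remainder 0..9; accept = remainder 3.

10


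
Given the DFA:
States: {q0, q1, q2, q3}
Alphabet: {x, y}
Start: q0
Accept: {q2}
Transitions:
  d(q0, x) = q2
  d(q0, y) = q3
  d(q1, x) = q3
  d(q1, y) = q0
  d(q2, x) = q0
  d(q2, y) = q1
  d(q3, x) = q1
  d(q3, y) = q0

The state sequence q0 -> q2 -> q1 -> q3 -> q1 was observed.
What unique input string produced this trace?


Trace back each transition to find the symbol:
  q0 --[x]--> q2
  q2 --[y]--> q1
  q1 --[x]--> q3
  q3 --[x]--> q1

"xyxx"


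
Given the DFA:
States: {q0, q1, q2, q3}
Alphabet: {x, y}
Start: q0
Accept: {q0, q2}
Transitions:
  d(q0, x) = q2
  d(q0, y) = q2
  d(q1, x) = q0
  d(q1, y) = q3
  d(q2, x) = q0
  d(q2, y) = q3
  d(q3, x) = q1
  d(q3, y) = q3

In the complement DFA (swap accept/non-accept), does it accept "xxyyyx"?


Trace: q0 -> q2 -> q0 -> q2 -> q3 -> q3 -> q1
Final: q1
Original accept: {q0, q2}
Complement: q1 is not in original accept

Yes, complement accepts (original rejects)


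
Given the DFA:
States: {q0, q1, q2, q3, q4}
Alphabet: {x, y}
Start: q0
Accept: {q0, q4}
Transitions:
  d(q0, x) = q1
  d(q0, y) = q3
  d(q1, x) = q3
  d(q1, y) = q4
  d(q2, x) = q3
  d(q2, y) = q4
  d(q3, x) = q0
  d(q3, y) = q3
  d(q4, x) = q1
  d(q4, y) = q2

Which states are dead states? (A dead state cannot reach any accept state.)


Forward reachability from each state:
  q0 -> reaches accept state q0 (live)
  q1 -> reaches accept state q0 (live)
  q2 -> reaches accept state q0 (live)
  q3 -> reaches accept state q0 (live)
  q4 -> reaches accept state q0 (live)

None (all states can reach an accept state)


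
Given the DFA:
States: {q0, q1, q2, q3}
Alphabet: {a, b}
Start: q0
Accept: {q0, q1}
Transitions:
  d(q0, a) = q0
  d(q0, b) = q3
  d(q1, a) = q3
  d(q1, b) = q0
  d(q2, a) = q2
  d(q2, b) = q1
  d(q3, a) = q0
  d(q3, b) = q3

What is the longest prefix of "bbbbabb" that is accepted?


Run the DFA, marking each prefix where the state is accepting:
  "" -> q0 [accept]
  "b" -> q3 [reject]
  "bb" -> q3 [reject]
  "bbb" -> q3 [reject]
  "bbbb" -> q3 [reject]
  "bbbba" -> q0 [accept]
  "bbbbab" -> q3 [reject]
  "bbbbabb" -> q3 [reject]

"bbbba"
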